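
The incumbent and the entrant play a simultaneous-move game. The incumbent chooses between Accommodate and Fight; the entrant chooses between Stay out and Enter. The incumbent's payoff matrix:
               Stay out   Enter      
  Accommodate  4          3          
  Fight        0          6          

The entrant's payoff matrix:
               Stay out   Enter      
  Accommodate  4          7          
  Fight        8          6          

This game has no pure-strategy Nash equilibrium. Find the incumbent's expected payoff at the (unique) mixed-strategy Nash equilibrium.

The incumbent's indifference between Accommodate and Fight determines the entrant's mixing probability q:
  the incumbent's payoff from Accommodate: q·4 + (1−q)·3 = q + 3
  the incumbent's payoff from Fight: q·0 + (1−q)·6 = -6q + 6
  q + 3 = -6q + 6  ⇒  7q = 3  ⇒  q = 3/7.
At equilibrium the incumbent is indifferent across rows, so the incumbent's payoff equals the payoff from Accommodate: (3/7)·4 + (4/7)·3 = 24/7.

24/7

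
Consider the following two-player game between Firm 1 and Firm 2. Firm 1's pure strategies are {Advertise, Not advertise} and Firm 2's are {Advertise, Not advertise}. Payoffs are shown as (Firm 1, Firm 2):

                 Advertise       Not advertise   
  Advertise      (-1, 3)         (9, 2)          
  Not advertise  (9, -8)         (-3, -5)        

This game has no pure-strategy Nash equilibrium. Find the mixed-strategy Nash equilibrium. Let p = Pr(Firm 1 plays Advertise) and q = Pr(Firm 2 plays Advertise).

p = 3/4, q = 6/11

Firm 1's mix must leave Firm 2 indifferent between Advertise and Not advertise.
  Firm 2's payoff to Advertise: p·3 + (1−p)·(-8) = 11p - 8
  Firm 2's payoff to Not advertise: p·2 + (1−p)·(-5) = 7p - 5
  11p - 8 = 7p - 5  ⇒  4p = 3  ⇒  p = 3/4.
In a mixed equilibrium Firm 1 is indifferent between Advertise and Not advertise; this condition fixes q.
  Firm 1's payoff to Advertise: q·(-1) + (1−q)·9 = -10q + 9
  Firm 1's payoff to Not advertise: q·9 + (1−q)·(-3) = 12q - 3
  -10q + 9 = 12q - 3  ⇒  -22q = -12  ⇒  q = 6/11.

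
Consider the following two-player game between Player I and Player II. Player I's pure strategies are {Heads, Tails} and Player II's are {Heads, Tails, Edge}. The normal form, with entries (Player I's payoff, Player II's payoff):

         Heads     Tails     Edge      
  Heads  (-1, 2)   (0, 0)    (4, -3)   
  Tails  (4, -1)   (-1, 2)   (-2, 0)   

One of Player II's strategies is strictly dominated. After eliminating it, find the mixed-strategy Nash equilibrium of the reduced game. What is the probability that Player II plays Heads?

Player II's strategy Edge is strictly dominated by Tails: 0 > -3 and 2 > 0. Eliminate Edge.
Set Player I's expected payoff from Heads equal to that from Tails:
  Player I's payoff from Heads: q·(-1) + (1−q)·0 = -q
  Player I's payoff from Tails: q·4 + (1−q)·(-1) = 5q - 1
  -q = 5q - 1  ⇒  -6q = -1  ⇒  q = 1/6.

q = 1/6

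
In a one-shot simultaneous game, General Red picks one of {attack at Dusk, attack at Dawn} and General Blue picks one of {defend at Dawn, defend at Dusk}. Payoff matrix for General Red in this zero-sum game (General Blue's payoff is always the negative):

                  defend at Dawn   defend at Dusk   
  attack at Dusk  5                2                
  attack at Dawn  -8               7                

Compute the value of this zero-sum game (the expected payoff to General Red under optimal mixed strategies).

v = 17/6

For General Red to be willing to mix, General Red must be indifferent between attack at Dusk and attack at Dawn, which pins down General Blue's mix.
  General Red's expected payoff from attack at Dusk: q·5 + (1−q)·2 = 3q + 2
  General Red's expected payoff from attack at Dawn: q·(-8) + (1−q)·7 = -15q + 7
  3q + 2 = -15q + 7  ⇒  18q = 5  ⇒  q = 5/18.
The value is General Red's expected payoff against this mix (using attack at Dusk): (5/18)·5 + (13/18)·2 = 17/6.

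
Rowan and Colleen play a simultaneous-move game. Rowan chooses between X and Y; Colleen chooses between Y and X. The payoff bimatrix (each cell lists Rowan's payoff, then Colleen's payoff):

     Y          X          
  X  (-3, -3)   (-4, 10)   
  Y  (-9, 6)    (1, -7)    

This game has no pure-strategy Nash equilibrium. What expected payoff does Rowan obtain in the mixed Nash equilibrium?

-39/11

Set Rowan's expected payoff from X equal to that from Y:
  Rowan's payoff from X: q·(-3) + (1−q)·(-4) = q - 4
  Rowan's payoff from Y: q·(-9) + (1−q)·1 = -10q + 1
  q - 4 = -10q + 1  ⇒  11q = 5  ⇒  q = 5/11.
At equilibrium Rowan is indifferent across rows, so Rowan's payoff equals the payoff from X: (5/11)·(-3) + (6/11)·(-4) = -39/11.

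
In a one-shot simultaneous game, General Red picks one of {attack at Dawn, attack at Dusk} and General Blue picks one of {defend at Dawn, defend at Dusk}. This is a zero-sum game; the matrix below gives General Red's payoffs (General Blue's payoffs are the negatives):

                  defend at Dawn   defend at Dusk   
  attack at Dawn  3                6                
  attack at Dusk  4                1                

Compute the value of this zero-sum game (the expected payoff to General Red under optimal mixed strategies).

v = 7/2

Set General Red's expected payoff from attack at Dawn equal to that from attack at Dusk:
  General Red's expected payoff from attack at Dawn: q·3 + (1−q)·6 = -3q + 6
  General Red's expected payoff from attack at Dusk: q·4 + (1−q)·1 = 3q + 1
  -3q + 6 = 3q + 1  ⇒  -6q = -5  ⇒  q = 5/6.
The value is General Red's expected payoff against this mix (using attack at Dawn): (5/6)·3 + (1/6)·6 = 7/2.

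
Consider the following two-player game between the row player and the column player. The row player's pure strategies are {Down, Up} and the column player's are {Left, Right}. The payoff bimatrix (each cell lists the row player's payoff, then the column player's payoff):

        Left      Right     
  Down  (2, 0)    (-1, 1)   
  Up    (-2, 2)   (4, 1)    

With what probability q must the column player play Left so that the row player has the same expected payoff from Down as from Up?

The column player's mix must leave the row player indifferent between Down and Up.
  the row player's expected payoff from Down: q·2 + (1−q)·(-1) = 3q - 1
  the row player's expected payoff from Up: q·(-2) + (1−q)·4 = -6q + 4
  3q - 1 = -6q + 4  ⇒  9q = 5  ⇒  q = 5/9.

q = 5/9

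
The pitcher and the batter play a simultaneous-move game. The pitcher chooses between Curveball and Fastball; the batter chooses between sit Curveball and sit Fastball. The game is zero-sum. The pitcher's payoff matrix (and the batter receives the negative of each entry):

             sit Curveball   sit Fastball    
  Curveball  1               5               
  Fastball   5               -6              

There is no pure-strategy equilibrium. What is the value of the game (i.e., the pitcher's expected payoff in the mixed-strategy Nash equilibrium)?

The batter's mix must leave the pitcher indifferent between Curveball and Fastball.
  the pitcher's payoff from Curveball: q·1 + (1−q)·5 = -4q + 5
  the pitcher's payoff from Fastball: q·5 + (1−q)·(-6) = 11q - 6
  -4q + 5 = 11q - 6  ⇒  -15q = -11  ⇒  q = 11/15.
The value is the pitcher's expected payoff against this mix (using Curveball): (11/15)·1 + (4/15)·5 = 31/15.

v = 31/15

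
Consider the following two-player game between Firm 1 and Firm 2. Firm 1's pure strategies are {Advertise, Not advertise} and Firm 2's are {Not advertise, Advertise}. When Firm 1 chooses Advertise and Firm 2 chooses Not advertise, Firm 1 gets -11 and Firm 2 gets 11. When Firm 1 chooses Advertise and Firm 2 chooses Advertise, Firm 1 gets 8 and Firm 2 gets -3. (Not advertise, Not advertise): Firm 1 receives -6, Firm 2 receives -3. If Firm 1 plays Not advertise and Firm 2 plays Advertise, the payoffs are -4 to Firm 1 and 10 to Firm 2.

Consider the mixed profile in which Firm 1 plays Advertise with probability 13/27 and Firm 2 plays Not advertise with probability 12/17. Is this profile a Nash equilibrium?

Yes

Check Firm 2's indifference given Firm 1's mix p = 13/27:
  payoff from Not advertise = 101/27; payoff from Advertise = 101/27 — equal.
Check Firm 1's indifference given Firm 2's mix q = 12/17:
  payoff from Advertise = -92/17; payoff from Not advertise = -92/17 — equal.
Both players are indifferent, so neither can profitably deviate.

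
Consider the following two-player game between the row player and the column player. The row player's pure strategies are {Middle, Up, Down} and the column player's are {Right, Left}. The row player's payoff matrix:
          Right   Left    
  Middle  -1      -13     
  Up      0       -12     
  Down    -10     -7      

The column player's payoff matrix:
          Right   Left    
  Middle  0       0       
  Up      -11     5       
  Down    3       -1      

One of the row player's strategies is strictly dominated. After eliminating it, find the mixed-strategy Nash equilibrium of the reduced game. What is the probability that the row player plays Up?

p = 1/5

The row player's strategy Middle is strictly dominated by Up: 0 > -1 and -12 > -13. Eliminate Middle.
In a mixed equilibrium the column player is indifferent between Right and Left; this condition fixes p.
  the column player's expected payoff from Right: p·(-11) + (1−p)·3 = -14p + 3
  the column player's expected payoff from Left: p·5 + (1−p)·(-1) = 6p - 1
  -14p + 3 = 6p - 1  ⇒  -20p = -4  ⇒  p = 1/5.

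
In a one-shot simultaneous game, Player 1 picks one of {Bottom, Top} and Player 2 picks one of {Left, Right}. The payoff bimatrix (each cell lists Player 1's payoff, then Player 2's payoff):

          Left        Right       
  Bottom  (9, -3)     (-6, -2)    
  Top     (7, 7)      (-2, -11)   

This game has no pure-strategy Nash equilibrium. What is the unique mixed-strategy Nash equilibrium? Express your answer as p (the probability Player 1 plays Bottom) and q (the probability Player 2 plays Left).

For Player 2 to be willing to mix, Player 2 must be indifferent between Left and Right, which pins down Player 1's mix.
  Player 2's payoff from Left: p·(-3) + (1−p)·7 = -10p + 7
  Player 2's payoff from Right: p·(-2) + (1−p)·(-11) = 9p - 11
  -10p + 7 = 9p - 11  ⇒  -19p = -18  ⇒  p = 18/19.
Player 1's indifference between Bottom and Top determines Player 2's mixing probability q:
  Player 1's payoff to Bottom: q·9 + (1−q)·(-6) = 15q - 6
  Player 1's payoff to Top: q·7 + (1−q)·(-2) = 9q - 2
  15q - 6 = 9q - 2  ⇒  6q = 4  ⇒  q = 2/3.

p = 18/19, q = 2/3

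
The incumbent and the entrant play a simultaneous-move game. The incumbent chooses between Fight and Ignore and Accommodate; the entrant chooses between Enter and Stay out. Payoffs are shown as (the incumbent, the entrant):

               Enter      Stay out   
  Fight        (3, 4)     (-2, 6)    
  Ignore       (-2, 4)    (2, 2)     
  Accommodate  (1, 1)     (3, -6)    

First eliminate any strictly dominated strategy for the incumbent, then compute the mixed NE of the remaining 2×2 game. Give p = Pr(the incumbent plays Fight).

The incumbent's strategy Ignore is strictly dominated by Accommodate: 1 > -2 and 3 > 2. Eliminate Ignore.
In a mixed equilibrium the entrant is indifferent between Enter and Stay out; this condition fixes p.
  the entrant's payoff from Enter: p·4 + (1−p)·1 = 3p + 1
  the entrant's payoff from Stay out: p·6 + (1−p)·(-6) = 12p - 6
  3p + 1 = 12p - 6  ⇒  -9p = -7  ⇒  p = 7/9.

p = 7/9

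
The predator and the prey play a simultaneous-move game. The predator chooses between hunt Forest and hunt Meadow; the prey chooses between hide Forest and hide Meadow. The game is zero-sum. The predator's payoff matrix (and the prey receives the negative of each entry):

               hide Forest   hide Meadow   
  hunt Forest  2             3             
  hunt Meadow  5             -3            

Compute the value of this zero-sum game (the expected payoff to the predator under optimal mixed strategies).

v = 7/3

The predator's indifference between hunt Forest and hunt Meadow determines the prey's mixing probability q:
  the predator's expected payoff from hunt Forest: q·2 + (1−q)·3 = -q + 3
  the predator's expected payoff from hunt Meadow: q·5 + (1−q)·(-3) = 8q - 3
  -q + 3 = 8q - 3  ⇒  -9q = -6  ⇒  q = 2/3.
The value is the predator's expected payoff against this mix (using hunt Forest): (2/3)·2 + (1/3)·3 = 7/3.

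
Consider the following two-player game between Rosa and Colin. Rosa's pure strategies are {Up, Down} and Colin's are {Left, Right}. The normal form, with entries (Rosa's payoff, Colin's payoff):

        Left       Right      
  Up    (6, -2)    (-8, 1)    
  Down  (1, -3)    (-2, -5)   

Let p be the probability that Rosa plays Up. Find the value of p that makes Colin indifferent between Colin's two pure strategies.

p = 2/5

Colin's indifference between Left and Right determines Rosa's mixing probability p:
  Colin's expected payoff from Left: p·(-2) + (1−p)·(-3) = p - 3
  Colin's expected payoff from Right: p·1 + (1−p)·(-5) = 6p - 5
  p - 3 = 6p - 5  ⇒  -5p = -2  ⇒  p = 2/5.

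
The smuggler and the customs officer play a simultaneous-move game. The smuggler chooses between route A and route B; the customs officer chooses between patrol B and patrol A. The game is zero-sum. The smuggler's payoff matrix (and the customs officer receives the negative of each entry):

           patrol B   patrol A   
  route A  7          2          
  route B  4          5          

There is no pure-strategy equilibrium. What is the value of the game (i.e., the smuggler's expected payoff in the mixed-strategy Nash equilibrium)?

v = 9/2

Set the smuggler's expected payoff from route A equal to that from route B:
  the smuggler's expected payoff from route A: q·7 + (1−q)·2 = 5q + 2
  the smuggler's expected payoff from route B: q·4 + (1−q)·5 = -q + 5
  5q + 2 = -q + 5  ⇒  6q = 3  ⇒  q = 1/2.
The value is the smuggler's expected payoff against this mix (using route A): (1/2)·7 + (1/2)·2 = 9/2.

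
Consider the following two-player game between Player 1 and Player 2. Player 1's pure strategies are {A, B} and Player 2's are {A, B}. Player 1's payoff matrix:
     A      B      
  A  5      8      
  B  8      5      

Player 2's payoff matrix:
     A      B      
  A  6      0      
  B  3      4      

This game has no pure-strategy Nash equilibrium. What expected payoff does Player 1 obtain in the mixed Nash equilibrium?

For Player 1 to be willing to mix, Player 1 must be indifferent between A and B, which pins down Player 2's mix.
  Player 1's payoff from A: q·5 + (1−q)·8 = -3q + 8
  Player 1's payoff from B: q·8 + (1−q)·5 = 3q + 5
  -3q + 8 = 3q + 5  ⇒  -6q = -3  ⇒  q = 1/2.
At equilibrium Player 1 is indifferent across rows, so Player 1's payoff equals the payoff from A: (1/2)·5 + (1/2)·8 = 13/2.

13/2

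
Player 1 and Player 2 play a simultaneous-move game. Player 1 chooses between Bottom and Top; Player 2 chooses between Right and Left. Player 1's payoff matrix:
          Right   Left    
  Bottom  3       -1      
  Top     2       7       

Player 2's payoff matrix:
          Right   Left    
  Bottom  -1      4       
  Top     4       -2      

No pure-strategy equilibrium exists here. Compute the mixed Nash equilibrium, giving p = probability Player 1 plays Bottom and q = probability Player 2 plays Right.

p = 6/11, q = 8/9

Player 2's indifference between Right and Left determines Player 1's mixing probability p:
  Player 2's payoff to Right: p·(-1) + (1−p)·4 = -5p + 4
  Player 2's payoff to Left: p·4 + (1−p)·(-2) = 6p - 2
  -5p + 4 = 6p - 2  ⇒  -11p = -6  ⇒  p = 6/11.
In a mixed equilibrium Player 1 is indifferent between Bottom and Top; this condition fixes q.
  Player 1's payoff to Bottom: q·3 + (1−q)·(-1) = 4q - 1
  Player 1's payoff to Top: q·2 + (1−q)·7 = -5q + 7
  4q - 1 = -5q + 7  ⇒  9q = 8  ⇒  q = 8/9.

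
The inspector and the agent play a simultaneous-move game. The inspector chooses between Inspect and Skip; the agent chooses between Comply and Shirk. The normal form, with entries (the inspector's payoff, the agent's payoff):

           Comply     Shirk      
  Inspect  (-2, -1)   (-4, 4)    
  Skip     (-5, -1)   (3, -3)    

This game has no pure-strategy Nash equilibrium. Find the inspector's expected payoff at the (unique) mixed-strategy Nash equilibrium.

Set the inspector's expected payoff from Inspect equal to that from Skip:
  the inspector's expected payoff from Inspect: q·(-2) + (1−q)·(-4) = 2q - 4
  the inspector's expected payoff from Skip: q·(-5) + (1−q)·3 = -8q + 3
  2q - 4 = -8q + 3  ⇒  10q = 7  ⇒  q = 7/10.
At equilibrium the inspector is indifferent across rows, so the inspector's payoff equals the payoff from Inspect: (7/10)·(-2) + (3/10)·(-4) = -13/5.

-13/5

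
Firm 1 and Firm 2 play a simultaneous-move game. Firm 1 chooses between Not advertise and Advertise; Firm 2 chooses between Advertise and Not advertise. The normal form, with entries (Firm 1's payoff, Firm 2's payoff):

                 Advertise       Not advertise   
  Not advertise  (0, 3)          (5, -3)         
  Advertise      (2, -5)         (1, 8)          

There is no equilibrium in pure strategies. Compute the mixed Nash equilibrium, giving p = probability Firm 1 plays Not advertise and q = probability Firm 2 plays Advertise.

Set Firm 2's expected payoff from Advertise equal to that from Not advertise:
  Firm 2's expected payoff from Advertise: p·3 + (1−p)·(-5) = 8p - 5
  Firm 2's expected payoff from Not advertise: p·(-3) + (1−p)·8 = -11p + 8
  8p - 5 = -11p + 8  ⇒  19p = 13  ⇒  p = 13/19.
In a mixed equilibrium Firm 1 is indifferent between Not advertise and Advertise; this condition fixes q.
  Firm 1's payoff to Not advertise: q·0 + (1−q)·5 = -5q + 5
  Firm 1's payoff to Advertise: q·2 + (1−q)·1 = q + 1
  -5q + 5 = q + 1  ⇒  -6q = -4  ⇒  q = 2/3.

p = 13/19, q = 2/3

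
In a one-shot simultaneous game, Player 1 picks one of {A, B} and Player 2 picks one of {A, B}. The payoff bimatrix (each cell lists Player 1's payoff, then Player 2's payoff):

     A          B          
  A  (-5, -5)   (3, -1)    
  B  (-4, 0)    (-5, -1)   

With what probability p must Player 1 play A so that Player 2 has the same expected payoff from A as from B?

p = 1/5

For Player 2 to be willing to mix, Player 2 must be indifferent between A and B, which pins down Player 1's mix.
  Player 2's payoff to A: p·(-5) + (1−p)·0 = -5p
  Player 2's payoff to B: p·(-1) + (1−p)·(-1) = -1
  -5p = -1  ⇒  -5p = -1  ⇒  p = 1/5.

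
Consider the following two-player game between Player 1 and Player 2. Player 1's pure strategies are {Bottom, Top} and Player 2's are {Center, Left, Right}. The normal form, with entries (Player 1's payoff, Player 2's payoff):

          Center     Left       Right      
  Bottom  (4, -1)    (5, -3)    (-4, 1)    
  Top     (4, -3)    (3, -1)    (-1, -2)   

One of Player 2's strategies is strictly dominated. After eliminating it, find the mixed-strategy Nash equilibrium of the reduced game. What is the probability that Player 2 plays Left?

q = 3/5

Player 2's strategy Center is strictly dominated by Right: 1 > -1 and -2 > -3. Eliminate Center.
In a mixed equilibrium Player 1 is indifferent between Bottom and Top; this condition fixes q.
  Player 1's payoff to Bottom: q·5 + (1−q)·(-4) = 9q - 4
  Player 1's payoff to Top: q·3 + (1−q)·(-1) = 4q - 1
  9q - 4 = 4q - 1  ⇒  5q = 3  ⇒  q = 3/5.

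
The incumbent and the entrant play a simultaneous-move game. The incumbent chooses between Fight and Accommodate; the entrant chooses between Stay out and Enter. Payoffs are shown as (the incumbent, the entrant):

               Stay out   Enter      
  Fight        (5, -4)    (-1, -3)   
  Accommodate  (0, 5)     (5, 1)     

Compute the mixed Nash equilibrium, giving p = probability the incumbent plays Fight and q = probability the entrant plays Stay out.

p = 4/5, q = 6/11

The entrant's indifference between Stay out and Enter determines the incumbent's mixing probability p:
  the entrant's payoff to Stay out: p·(-4) + (1−p)·5 = -9p + 5
  the entrant's payoff to Enter: p·(-3) + (1−p)·1 = -4p + 1
  -9p + 5 = -4p + 1  ⇒  -5p = -4  ⇒  p = 4/5.
In a mixed equilibrium the incumbent is indifferent between Fight and Accommodate; this condition fixes q.
  the incumbent's payoff from Fight: q·5 + (1−q)·(-1) = 6q - 1
  the incumbent's payoff from Accommodate: q·0 + (1−q)·5 = -5q + 5
  6q - 1 = -5q + 5  ⇒  11q = 6  ⇒  q = 6/11.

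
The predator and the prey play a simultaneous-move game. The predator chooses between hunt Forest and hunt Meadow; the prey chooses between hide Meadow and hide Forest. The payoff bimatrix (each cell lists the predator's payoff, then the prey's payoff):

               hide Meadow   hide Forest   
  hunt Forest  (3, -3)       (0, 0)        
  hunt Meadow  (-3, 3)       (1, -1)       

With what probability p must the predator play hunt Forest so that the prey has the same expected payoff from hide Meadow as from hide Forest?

The predator's mix must leave the prey indifferent between hide Meadow and hide Forest.
  the prey's expected payoff from hide Meadow: p·(-3) + (1−p)·3 = -6p + 3
  the prey's expected payoff from hide Forest: p·0 + (1−p)·(-1) = p - 1
  -6p + 3 = p - 1  ⇒  -7p = -4  ⇒  p = 4/7.

p = 4/7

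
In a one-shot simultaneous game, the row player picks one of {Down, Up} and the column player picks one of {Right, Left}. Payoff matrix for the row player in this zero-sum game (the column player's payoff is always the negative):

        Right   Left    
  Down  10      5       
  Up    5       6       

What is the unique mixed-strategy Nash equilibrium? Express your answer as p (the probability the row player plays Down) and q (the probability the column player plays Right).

For the column player to be willing to mix, the column player must be indifferent between Right and Left, which pins down the row player's mix.
  the column player's expected payoff from Right: p·(-10) + (1−p)·(-5) = -5p - 5
  the column player's expected payoff from Left: p·(-5) + (1−p)·(-6) = p - 6
  -5p - 5 = p - 6  ⇒  -6p = -1  ⇒  p = 1/6.
Set the row player's expected payoff from Down equal to that from Up:
  the row player's expected payoff from Down: q·10 + (1−q)·5 = 5q + 5
  the row player's expected payoff from Up: q·5 + (1−q)·6 = -q + 6
  5q + 5 = -q + 6  ⇒  6q = 1  ⇒  q = 1/6.

p = 1/6, q = 1/6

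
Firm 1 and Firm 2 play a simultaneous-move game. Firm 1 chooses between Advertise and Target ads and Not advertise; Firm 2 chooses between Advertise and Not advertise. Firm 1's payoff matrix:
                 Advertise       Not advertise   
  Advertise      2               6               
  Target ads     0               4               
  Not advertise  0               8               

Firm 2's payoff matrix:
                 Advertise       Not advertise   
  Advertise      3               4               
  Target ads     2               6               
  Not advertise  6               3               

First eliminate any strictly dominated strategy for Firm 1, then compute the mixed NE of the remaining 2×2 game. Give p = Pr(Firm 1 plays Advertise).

p = 3/4

Firm 1's strategy Target ads is strictly dominated by Advertise: 2 > 0 and 6 > 4. Eliminate Target ads.
In a mixed equilibrium Firm 2 is indifferent between Advertise and Not advertise; this condition fixes p.
  Firm 2's payoff from Advertise: p·3 + (1−p)·6 = -3p + 6
  Firm 2's payoff from Not advertise: p·4 + (1−p)·3 = p + 3
  -3p + 6 = p + 3  ⇒  -4p = -3  ⇒  p = 3/4.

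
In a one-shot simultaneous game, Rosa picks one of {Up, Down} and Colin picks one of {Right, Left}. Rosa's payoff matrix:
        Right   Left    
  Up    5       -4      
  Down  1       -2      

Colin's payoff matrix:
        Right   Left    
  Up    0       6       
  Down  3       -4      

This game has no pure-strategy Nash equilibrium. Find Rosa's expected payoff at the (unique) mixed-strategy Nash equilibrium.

-1

Set Rosa's expected payoff from Up equal to that from Down:
  Rosa's payoff from Up: q·5 + (1−q)·(-4) = 9q - 4
  Rosa's payoff from Down: q·1 + (1−q)·(-2) = 3q - 2
  9q - 4 = 3q - 2  ⇒  6q = 2  ⇒  q = 1/3.
At equilibrium Rosa is indifferent across rows, so Rosa's payoff equals the payoff from Up: (1/3)·5 + (2/3)·(-4) = -1.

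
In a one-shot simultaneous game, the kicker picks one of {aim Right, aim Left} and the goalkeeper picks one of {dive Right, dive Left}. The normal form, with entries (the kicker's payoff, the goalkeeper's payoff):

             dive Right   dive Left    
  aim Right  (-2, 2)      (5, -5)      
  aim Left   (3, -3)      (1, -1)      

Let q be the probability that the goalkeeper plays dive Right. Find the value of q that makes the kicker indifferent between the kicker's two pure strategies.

Set the kicker's expected payoff from aim Right equal to that from aim Left:
  the kicker's payoff to aim Right: q·(-2) + (1−q)·5 = -7q + 5
  the kicker's payoff to aim Left: q·3 + (1−q)·1 = 2q + 1
  -7q + 5 = 2q + 1  ⇒  -9q = -4  ⇒  q = 4/9.

q = 4/9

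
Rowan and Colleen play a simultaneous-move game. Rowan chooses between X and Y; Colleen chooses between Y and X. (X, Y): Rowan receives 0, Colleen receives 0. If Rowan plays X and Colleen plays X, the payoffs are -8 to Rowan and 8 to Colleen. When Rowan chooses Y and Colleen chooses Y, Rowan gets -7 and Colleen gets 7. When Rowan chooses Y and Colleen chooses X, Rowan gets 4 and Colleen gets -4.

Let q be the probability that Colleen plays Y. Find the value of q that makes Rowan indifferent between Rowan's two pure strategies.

q = 12/19

For Rowan to be willing to mix, Rowan must be indifferent between X and Y, which pins down Colleen's mix.
  Rowan's payoff from X: q·0 + (1−q)·(-8) = 8q - 8
  Rowan's payoff from Y: q·(-7) + (1−q)·4 = -11q + 4
  8q - 8 = -11q + 4  ⇒  19q = 12  ⇒  q = 12/19.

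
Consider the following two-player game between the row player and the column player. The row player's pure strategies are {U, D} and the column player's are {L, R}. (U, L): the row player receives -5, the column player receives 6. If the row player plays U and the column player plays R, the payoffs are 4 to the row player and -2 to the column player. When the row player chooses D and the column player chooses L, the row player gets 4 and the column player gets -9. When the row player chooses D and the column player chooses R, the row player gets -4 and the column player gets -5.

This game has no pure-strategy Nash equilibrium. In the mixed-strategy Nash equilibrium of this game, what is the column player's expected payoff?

-4

Set the column player's expected payoff from L equal to that from R:
  the column player's payoff to L: p·6 + (1−p)·(-9) = 15p - 9
  the column player's payoff to R: p·(-2) + (1−p)·(-5) = 3p - 5
  15p - 9 = 3p - 5  ⇒  12p = 4  ⇒  p = 1/3.
At equilibrium the column player is indifferent across columns, so the column player's payoff equals the payoff from L: (1/3)·6 + (2/3)·(-9) = -4.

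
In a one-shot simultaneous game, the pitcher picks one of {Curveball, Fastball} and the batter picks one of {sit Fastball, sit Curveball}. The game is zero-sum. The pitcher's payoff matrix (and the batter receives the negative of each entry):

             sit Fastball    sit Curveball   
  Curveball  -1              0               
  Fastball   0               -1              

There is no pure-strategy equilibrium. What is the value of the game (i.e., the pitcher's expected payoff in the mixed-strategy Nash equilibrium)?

Set the pitcher's expected payoff from Curveball equal to that from Fastball:
  the pitcher's payoff from Curveball: q·(-1) + (1−q)·0 = -q
  the pitcher's payoff from Fastball: q·0 + (1−q)·(-1) = q - 1
  -q = q - 1  ⇒  -2q = -1  ⇒  q = 1/2.
The value is the pitcher's expected payoff against this mix (using Curveball): (1/2)·(-1) + (1/2)·0 = -1/2.

v = -1/2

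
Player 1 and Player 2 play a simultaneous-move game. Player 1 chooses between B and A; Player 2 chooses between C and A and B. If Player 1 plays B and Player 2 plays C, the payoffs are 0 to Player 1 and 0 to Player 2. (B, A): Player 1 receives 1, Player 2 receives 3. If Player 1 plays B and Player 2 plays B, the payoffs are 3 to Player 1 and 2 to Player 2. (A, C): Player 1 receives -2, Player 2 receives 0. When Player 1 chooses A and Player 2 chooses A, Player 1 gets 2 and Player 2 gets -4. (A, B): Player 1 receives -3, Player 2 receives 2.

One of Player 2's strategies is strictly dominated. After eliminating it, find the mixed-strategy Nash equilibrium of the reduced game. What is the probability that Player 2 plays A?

q = 6/7

Player 2's strategy C is strictly dominated by B: 2 > 0 and 2 > 0. Eliminate C.
Player 1's indifference between B and A determines Player 2's mixing probability q:
  Player 1's payoff from B: q·1 + (1−q)·3 = -2q + 3
  Player 1's payoff from A: q·2 + (1−q)·(-3) = 5q - 3
  -2q + 3 = 5q - 3  ⇒  -7q = -6  ⇒  q = 6/7.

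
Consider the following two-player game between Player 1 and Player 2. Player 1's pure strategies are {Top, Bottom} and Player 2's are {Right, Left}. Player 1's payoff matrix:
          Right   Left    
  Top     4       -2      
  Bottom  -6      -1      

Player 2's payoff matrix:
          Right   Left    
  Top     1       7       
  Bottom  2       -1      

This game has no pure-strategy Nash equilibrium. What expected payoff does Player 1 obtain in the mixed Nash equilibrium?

In a mixed equilibrium Player 1 is indifferent between Top and Bottom; this condition fixes q.
  Player 1's payoff to Top: q·4 + (1−q)·(-2) = 6q - 2
  Player 1's payoff to Bottom: q·(-6) + (1−q)·(-1) = -5q - 1
  6q - 2 = -5q - 1  ⇒  11q = 1  ⇒  q = 1/11.
At equilibrium Player 1 is indifferent across rows, so Player 1's payoff equals the payoff from Top: (1/11)·4 + (10/11)·(-2) = -16/11.

-16/11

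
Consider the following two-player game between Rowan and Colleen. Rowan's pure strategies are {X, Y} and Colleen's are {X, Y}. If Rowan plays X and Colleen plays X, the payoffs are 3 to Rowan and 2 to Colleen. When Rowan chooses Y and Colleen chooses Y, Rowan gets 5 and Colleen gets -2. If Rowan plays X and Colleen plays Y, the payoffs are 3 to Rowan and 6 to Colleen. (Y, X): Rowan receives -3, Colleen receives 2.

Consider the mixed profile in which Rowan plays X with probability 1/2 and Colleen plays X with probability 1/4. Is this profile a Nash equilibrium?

Check Colleen's indifference given Rowan's mix p = 1/2:
  payoff from X = 2; payoff from Y = 2 — equal.
Check Rowan's indifference given Colleen's mix q = 1/4:
  payoff from X = 3; payoff from Y = 3 — equal.
Both players are indifferent, so neither can profitably deviate.

Yes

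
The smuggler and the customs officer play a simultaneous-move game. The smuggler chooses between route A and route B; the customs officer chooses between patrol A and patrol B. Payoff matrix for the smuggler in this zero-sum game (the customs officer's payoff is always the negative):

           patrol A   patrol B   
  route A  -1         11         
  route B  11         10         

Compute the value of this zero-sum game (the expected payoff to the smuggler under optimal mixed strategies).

v = 131/13

In a mixed equilibrium the smuggler is indifferent between route A and route B; this condition fixes q.
  the smuggler's payoff to route A: q·(-1) + (1−q)·11 = -12q + 11
  the smuggler's payoff to route B: q·11 + (1−q)·10 = q + 10
  -12q + 11 = q + 10  ⇒  -13q = -1  ⇒  q = 1/13.
The value is the smuggler's expected payoff against this mix (using route A): (1/13)·(-1) + (12/13)·11 = 131/13.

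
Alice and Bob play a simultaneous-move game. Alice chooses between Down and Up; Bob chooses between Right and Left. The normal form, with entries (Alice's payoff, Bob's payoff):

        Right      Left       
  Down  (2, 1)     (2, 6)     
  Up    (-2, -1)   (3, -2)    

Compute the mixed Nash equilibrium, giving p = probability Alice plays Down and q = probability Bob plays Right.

p = 1/6, q = 1/5

For Bob to be willing to mix, Bob must be indifferent between Right and Left, which pins down Alice's mix.
  Bob's payoff from Right: p·1 + (1−p)·(-1) = 2p - 1
  Bob's payoff from Left: p·6 + (1−p)·(-2) = 8p - 2
  2p - 1 = 8p - 2  ⇒  -6p = -1  ⇒  p = 1/6.
Set Alice's expected payoff from Down equal to that from Up:
  Alice's payoff to Down: q·2 + (1−q)·2 = 2
  Alice's payoff to Up: q·(-2) + (1−q)·3 = -5q + 3
  2 = -5q + 3  ⇒  5q = 1  ⇒  q = 1/5.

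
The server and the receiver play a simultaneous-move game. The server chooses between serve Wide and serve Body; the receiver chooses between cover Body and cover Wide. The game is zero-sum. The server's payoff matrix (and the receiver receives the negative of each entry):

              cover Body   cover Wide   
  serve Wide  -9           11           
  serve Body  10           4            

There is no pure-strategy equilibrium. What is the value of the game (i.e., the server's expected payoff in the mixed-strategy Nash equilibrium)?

The receiver's mix must leave the server indifferent between serve Wide and serve Body.
  the server's payoff from serve Wide: q·(-9) + (1−q)·11 = -20q + 11
  the server's payoff from serve Body: q·10 + (1−q)·4 = 6q + 4
  -20q + 11 = 6q + 4  ⇒  -26q = -7  ⇒  q = 7/26.
The value is the server's expected payoff against this mix (using serve Wide): (7/26)·(-9) + (19/26)·11 = 73/13.

v = 73/13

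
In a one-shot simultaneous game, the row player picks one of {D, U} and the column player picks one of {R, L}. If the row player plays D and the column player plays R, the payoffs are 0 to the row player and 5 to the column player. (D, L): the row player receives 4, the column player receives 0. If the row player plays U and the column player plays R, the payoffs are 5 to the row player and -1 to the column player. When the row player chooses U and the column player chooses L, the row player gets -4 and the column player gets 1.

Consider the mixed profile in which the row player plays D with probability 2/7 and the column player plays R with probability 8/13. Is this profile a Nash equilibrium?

Yes

Check the column player's indifference given the row player's mix p = 2/7:
  payoff from R = 5/7; payoff from L = 5/7 — equal.
Check the row player's indifference given the column player's mix q = 8/13:
  payoff from D = 20/13; payoff from U = 20/13 — equal.
Both players are indifferent, so neither can profitably deviate.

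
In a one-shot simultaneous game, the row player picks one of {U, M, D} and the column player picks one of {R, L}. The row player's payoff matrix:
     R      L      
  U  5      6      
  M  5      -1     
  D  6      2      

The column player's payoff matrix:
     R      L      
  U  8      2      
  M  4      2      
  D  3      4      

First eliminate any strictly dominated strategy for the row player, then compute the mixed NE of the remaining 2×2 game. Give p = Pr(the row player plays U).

p = 1/7

The row player's strategy M is strictly dominated by D: 6 > 5 and 2 > -1. Eliminate M.
In a mixed equilibrium the column player is indifferent between R and L; this condition fixes p.
  the column player's payoff to R: p·8 + (1−p)·3 = 5p + 3
  the column player's payoff to L: p·2 + (1−p)·4 = -2p + 4
  5p + 3 = -2p + 4  ⇒  7p = 1  ⇒  p = 1/7.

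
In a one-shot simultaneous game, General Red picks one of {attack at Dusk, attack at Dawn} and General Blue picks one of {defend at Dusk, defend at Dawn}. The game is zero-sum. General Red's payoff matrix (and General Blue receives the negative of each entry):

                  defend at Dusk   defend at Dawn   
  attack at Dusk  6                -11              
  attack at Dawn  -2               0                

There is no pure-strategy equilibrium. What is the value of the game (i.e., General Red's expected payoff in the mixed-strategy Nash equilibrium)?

General Red's indifference between attack at Dusk and attack at Dawn determines General Blue's mixing probability q:
  General Red's payoff to attack at Dusk: q·6 + (1−q)·(-11) = 17q - 11
  General Red's payoff to attack at Dawn: q·(-2) + (1−q)·0 = -2q
  17q - 11 = -2q  ⇒  19q = 11  ⇒  q = 11/19.
The value is General Red's expected payoff against this mix (using attack at Dusk): (11/19)·6 + (8/19)·(-11) = -22/19.

v = -22/19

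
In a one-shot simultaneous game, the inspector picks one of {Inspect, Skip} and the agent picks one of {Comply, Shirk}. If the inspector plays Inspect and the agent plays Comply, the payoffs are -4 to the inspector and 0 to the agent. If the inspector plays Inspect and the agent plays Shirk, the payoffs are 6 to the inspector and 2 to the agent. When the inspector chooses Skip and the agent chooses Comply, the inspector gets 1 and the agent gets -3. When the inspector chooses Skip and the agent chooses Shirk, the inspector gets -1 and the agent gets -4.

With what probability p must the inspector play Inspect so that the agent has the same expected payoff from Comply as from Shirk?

p = 1/3

In a mixed equilibrium the agent is indifferent between Comply and Shirk; this condition fixes p.
  the agent's expected payoff from Comply: p·0 + (1−p)·(-3) = 3p - 3
  the agent's expected payoff from Shirk: p·2 + (1−p)·(-4) = 6p - 4
  3p - 3 = 6p - 4  ⇒  -3p = -1  ⇒  p = 1/3.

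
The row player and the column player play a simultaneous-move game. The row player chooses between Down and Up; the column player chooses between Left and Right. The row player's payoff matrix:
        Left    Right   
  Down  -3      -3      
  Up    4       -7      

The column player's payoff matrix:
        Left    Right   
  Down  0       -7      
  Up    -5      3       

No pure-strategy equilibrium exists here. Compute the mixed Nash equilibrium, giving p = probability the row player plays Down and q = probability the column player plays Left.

p = 8/15, q = 4/11

For the column player to be willing to mix, the column player must be indifferent between Left and Right, which pins down the row player's mix.
  the column player's payoff from Left: p·0 + (1−p)·(-5) = 5p - 5
  the column player's payoff from Right: p·(-7) + (1−p)·3 = -10p + 3
  5p - 5 = -10p + 3  ⇒  15p = 8  ⇒  p = 8/15.
For the row player to be willing to mix, the row player must be indifferent between Down and Up, which pins down the column player's mix.
  the row player's payoff to Down: q·(-3) + (1−q)·(-3) = -3
  the row player's payoff to Up: q·4 + (1−q)·(-7) = 11q - 7
  -3 = 11q - 7  ⇒  -11q = -4  ⇒  q = 4/11.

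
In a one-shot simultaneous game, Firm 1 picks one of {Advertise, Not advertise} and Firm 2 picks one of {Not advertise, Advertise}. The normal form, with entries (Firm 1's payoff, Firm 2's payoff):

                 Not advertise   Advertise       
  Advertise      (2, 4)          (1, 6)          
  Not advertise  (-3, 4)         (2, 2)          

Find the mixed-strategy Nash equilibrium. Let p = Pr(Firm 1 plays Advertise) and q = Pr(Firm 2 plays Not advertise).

Firm 1's mix must leave Firm 2 indifferent between Not advertise and Advertise.
  Firm 2's payoff to Not advertise: p·4 + (1−p)·4 = 4
  Firm 2's payoff to Advertise: p·6 + (1−p)·2 = 4p + 2
  4 = 4p + 2  ⇒  -4p = -2  ⇒  p = 1/2.
Set Firm 1's expected payoff from Advertise equal to that from Not advertise:
  Firm 1's payoff to Advertise: q·2 + (1−q)·1 = q + 1
  Firm 1's payoff to Not advertise: q·(-3) + (1−q)·2 = -5q + 2
  q + 1 = -5q + 2  ⇒  6q = 1  ⇒  q = 1/6.

p = 1/2, q = 1/6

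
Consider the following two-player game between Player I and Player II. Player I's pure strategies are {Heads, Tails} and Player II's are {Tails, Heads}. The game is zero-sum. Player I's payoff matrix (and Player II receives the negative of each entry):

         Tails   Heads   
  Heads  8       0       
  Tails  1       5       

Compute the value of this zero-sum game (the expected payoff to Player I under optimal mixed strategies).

v = 10/3

Set Player I's expected payoff from Heads equal to that from Tails:
  Player I's expected payoff from Heads: q·8 + (1−q)·0 = 8q
  Player I's expected payoff from Tails: q·1 + (1−q)·5 = -4q + 5
  8q = -4q + 5  ⇒  12q = 5  ⇒  q = 5/12.
The value is Player I's expected payoff against this mix (using Heads): (5/12)·8 + (7/12)·0 = 10/3.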